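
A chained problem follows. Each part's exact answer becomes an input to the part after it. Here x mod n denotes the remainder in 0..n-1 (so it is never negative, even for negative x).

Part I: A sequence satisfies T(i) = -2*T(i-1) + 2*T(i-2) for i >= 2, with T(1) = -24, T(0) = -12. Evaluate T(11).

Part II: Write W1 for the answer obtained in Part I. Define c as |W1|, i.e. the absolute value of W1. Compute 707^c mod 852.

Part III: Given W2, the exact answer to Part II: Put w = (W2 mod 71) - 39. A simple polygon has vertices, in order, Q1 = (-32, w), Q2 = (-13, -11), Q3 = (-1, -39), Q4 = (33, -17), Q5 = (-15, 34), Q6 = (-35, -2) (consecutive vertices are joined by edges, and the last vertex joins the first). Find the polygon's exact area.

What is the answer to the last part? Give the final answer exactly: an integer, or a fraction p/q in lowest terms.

Part I: T(2) = -2*(-24) + 2*(-12) = 24; iterating: T(2)=24, T(3)=-96, T(4)=240, T(5)=-672, T(6)=1824, T(7)=-4992, T(8)=13632, T(9)=-37248, T(10)=101760, T(11)=-278016; answer -278016
Part II: W1 = -278016; c = 278016; squarings mod 852: 707^1=707, 707^2=577, 707^4=649, 707^8=313, 707^16=841, 707^32=121, 707^64=157, 707^128=793, 707^256=73, 707^512=217, 707^1024=229, 707^2048=469, 707^4096=145, 707^8192=577, 707^16384=649, 707^32768=313, 707^65536=841, 707^131072=121, 707^262144=157; 707^278016 = 707^512 * 707^1024 * 707^2048 * 707^4096 * 707^8192 * 707^262144 = 73 (mod 852); answer 73
Part III: W2 = 73; w = -37; cross terms: (-32*-11 - -13*-37)=-129, (-13*-39 - -1*-11)=496, (-1*-17 - 33*-39)=1304, (33*34 - -15*-17)=867, (-15*-2 - -35*34)=1220, (-35*-37 - -32*-2)=1231; twice the area = |4989| = 4989; area = 4989/2; answer 4989/2

4989/2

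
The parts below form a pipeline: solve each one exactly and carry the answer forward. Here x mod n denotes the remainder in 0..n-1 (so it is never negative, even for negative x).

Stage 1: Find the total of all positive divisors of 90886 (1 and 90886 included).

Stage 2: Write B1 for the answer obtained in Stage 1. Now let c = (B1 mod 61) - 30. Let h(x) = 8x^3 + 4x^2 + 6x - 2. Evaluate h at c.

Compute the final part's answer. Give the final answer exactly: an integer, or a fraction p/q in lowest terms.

Stage 1: 90886 = 2 * 29 * 1567; sigma = (1 + 2) * (1 + 29) * (1 + 1567) = 3 * 30 * 1568 = 141120; answer 141120
Stage 2: B1 = 141120; c = -3; 8*(-3)^3 + 4*(-3)^2 + 6*(-3)^1 - 2 = (-216) + (36) + (-18) + (-2) = -200; answer -200

-200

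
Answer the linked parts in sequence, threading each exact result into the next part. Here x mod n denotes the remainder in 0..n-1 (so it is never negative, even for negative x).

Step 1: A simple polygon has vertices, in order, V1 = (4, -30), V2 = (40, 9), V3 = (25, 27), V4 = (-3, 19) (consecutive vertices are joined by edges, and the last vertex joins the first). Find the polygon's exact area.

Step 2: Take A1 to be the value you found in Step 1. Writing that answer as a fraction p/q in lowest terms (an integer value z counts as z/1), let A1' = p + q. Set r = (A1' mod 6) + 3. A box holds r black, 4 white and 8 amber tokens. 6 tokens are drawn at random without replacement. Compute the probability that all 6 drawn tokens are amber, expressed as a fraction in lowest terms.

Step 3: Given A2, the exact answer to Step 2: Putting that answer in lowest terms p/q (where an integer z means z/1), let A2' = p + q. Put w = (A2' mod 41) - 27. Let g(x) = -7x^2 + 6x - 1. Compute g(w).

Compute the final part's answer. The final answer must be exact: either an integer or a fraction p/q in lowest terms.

Step 1: cross terms: (4*9 - 40*-30)=1236, (40*27 - 25*9)=855, (25*19 - -3*27)=556, (-3*-30 - 4*19)=14; twice the area = |2661| = 2661; area = 2661/2; answer 2661/2
Step 2: A1 = 2661/2; threaded value p + q = 2663; r = 8; total draws C(20,6) = 38760; favorable C(8,6) = 28; P = 7/9690; answer 7/9690
Step 3: A2 = 7/9690; threaded value p + q = 9697; w = -6; -7*(-6)^2 + 6*(-6)^1 - 1 = (-252) + (-36) + (-1) = -289; answer -289

-289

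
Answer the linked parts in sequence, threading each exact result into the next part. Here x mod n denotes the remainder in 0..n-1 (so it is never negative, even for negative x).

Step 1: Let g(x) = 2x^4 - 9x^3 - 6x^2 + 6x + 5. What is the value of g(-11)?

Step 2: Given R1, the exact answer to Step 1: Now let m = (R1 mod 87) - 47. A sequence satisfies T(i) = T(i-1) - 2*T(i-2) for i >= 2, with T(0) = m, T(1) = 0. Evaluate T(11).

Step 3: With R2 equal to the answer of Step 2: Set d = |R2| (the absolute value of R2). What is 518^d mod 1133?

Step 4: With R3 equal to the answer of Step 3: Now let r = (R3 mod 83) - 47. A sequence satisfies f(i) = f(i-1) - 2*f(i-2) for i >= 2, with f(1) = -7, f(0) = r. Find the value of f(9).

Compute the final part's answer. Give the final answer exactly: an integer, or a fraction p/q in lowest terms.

65

Step 1: 2*(-11)^4 - 9*(-11)^3 - 6*(-11)^2 + 6*(-11)^1 + 5 = (29282) + (11979) + (-726) + (-66) + (5) = 40474; answer 40474
Step 2: R1 = 40474; m = -28; T(2) = 1*(0) - 2*(-28) = 56; iterating: T(2)=56, T(3)=56, T(4)=-56, T(5)=-168, T(6)=-56, T(7)=280, T(8)=392, T(9)=-168, T(10)=-952, T(11)=-616; answer -616
Step 3: R2 = -616; d = 616; squarings mod 1133: 518^1=518, 518^2=936, 518^4=287, 518^8=793, 518^16=34, 518^32=23, 518^64=529, 518^128=1123, 518^256=100, 518^512=936; 518^616 = 518^8 * 518^32 * 518^64 * 518^512 = 287 (mod 1133); answer 287
Step 4: R3 = 287; r = -9; f(2) = 1*(-7) - 2*(-9) = 11; iterating: f(2)=11, f(3)=25, f(4)=3, f(5)=-47, f(6)=-53, f(7)=41, f(8)=147, f(9)=65; answer 65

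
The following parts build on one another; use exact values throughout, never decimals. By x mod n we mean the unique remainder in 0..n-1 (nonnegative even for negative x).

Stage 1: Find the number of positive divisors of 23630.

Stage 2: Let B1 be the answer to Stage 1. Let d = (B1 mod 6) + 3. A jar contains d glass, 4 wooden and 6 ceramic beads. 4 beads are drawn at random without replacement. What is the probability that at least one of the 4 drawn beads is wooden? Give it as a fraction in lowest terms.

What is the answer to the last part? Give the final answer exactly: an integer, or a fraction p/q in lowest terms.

Stage 1: 23630 = 2 * 5 * 17 * 139; number of divisors = (1+1) * (1+1) * (1+1) * (1+1) = 16; answer 16
Stage 2: B1 = 16; d = 7; total draws C(17,4) = 2380; complement C(13,4) = 715; favorable 2380 - 715 = 1665; P = 333/476; answer 333/476

333/476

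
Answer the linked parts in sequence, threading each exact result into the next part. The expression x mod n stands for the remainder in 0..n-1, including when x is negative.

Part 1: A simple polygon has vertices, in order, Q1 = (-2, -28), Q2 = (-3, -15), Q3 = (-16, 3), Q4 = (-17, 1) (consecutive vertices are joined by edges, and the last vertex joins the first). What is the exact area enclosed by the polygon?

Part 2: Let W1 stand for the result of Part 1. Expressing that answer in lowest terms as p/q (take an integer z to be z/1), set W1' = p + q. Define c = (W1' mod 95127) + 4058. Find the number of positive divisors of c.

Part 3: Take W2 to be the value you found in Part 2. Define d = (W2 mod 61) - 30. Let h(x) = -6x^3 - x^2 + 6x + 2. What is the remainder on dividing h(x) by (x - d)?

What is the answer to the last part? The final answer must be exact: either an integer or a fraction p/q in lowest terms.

34562

Part 1: cross terms: (-2*-15 - -3*-28)=-54, (-3*3 - -16*-15)=-249, (-16*1 - -17*3)=35, (-17*-28 - -2*1)=478; twice the area = |210| = 210; area = 105; answer 105
Part 2: W1 = 105; threaded value p + q = 106; c = 4164; 4164 = 2^2 * 3 * 347; number of divisors = (2+1) * (1+1) * (1+1) = 12; answer 12
Part 3: W2 = 12; d = -18; remainder = value at the root: -6*(-18)^3 - 1*(-18)^2 + 6*(-18)^1 + 2 = (34992) + (-324) + (-108) + (2) = 34562; answer 34562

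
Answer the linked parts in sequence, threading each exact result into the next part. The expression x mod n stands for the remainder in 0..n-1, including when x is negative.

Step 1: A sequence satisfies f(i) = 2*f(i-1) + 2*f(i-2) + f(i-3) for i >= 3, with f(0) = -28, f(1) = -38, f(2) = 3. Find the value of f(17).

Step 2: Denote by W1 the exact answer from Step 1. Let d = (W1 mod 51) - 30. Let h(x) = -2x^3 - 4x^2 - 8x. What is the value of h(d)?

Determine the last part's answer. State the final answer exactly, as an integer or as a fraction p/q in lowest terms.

-114

Step 1: f(3) = 2*(3) + 2*(-38) + 1*(-28) = -98; iterating: f(3)=-98, f(4)=-228, f(5)=-649, f(6)=-1852, f(7)=-5230, f(8)=-14813, f(9)=-41938, f(10)=-118732, f(11)=-336153, f(12)=-951708, f(13)=-2694454, f(14)=-7628477, f(15)=-21597570, f(16)=-61146548, f(17)=-173116713; answer -173116713
Step 2: W1 = -173116713; d = 3; -2*(3)^3 - 4*(3)^2 - 8*(3)^1 = (-54) + (-36) + (-24) = -114; answer -114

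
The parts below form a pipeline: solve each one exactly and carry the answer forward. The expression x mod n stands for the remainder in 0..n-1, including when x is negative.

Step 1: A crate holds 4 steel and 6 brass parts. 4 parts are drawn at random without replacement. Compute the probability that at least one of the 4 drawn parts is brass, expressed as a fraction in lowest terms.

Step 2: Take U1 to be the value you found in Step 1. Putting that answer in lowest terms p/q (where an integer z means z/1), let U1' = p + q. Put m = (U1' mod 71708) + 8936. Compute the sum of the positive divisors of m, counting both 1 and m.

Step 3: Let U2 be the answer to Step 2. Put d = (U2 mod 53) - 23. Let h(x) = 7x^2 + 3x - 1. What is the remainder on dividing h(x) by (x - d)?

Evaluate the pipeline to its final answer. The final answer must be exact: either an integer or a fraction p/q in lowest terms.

Step 1: total draws C(10,4) = 210; complement C(4,4) = 1; favorable 210 - 1 = 209; P = 209/210; answer 209/210
Step 2: U1 = 209/210; threaded value p + q = 419; m = 9355; 9355 = 5 * 1871; sigma = (1 + 5) * (1 + 1871) = 6 * 1872 = 11232; answer 11232
Step 3: U2 = 11232; d = 26; remainder = value at the root: 7*(26)^2 + 3*(26)^1 - 1 = (4732) + (78) + (-1) = 4809; answer 4809

4809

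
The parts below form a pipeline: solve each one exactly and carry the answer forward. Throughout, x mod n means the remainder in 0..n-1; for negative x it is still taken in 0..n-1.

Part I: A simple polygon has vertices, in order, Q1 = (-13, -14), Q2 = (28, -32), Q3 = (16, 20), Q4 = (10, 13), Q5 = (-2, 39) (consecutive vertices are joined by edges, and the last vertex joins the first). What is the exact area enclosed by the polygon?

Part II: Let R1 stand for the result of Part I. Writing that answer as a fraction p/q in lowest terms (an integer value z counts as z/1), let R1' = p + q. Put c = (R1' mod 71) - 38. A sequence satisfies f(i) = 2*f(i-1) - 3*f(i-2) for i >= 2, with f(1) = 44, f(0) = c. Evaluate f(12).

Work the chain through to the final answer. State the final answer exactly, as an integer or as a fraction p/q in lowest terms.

-49433

Part I: cross terms: (-13*-32 - 28*-14)=808, (28*20 - 16*-32)=1072, (16*13 - 10*20)=8, (10*39 - -2*13)=416, (-2*-14 - -13*39)=535; twice the area = |2839| = 2839; area = 2839/2; answer 2839/2
Part II: R1 = 2839/2; threaded value p + q = 2841; c = -37; f(2) = 2*(44) - 3*(-37) = 199; iterating: f(2)=199, f(3)=266, f(4)=-65, f(5)=-928, f(6)=-1661, f(7)=-538, f(8)=3907, f(9)=9428, f(10)=7135, f(11)=-14014, f(12)=-49433; answer -49433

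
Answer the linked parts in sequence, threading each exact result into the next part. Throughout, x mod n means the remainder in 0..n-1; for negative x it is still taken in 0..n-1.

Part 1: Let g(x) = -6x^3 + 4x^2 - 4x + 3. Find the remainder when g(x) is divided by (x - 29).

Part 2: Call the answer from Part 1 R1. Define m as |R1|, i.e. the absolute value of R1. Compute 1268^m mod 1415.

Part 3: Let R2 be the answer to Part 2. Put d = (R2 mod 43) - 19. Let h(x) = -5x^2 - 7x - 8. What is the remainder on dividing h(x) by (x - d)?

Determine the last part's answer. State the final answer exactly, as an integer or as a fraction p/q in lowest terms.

Part 1: remainder = value at the root: -6*(29)^3 + 4*(29)^2 - 4*(29)^1 + 3 = (-146334) + (3364) + (-116) + (3) = -143083; answer -143083
Part 2: R1 = -143083; m = 143083; squarings mod 1415: 1268^1=1268, 1268^2=384, 1268^4=296, 1268^8=1301, 1268^16=261, 1268^32=201, 1268^64=781, 1268^128=96, 1268^256=726, 1268^512=696, 1268^1024=486, 1268^2048=1306, 1268^4096=561, 1268^8192=591, 1268^16384=1191, 1268^32768=651, 1268^65536=716, 1268^131072=426; 1268^143083 = 1268^1 * 1268^2 * 1268^8 * 1268^32 * 1268^64 * 1268^128 * 1268^512 * 1268^1024 * 1268^2048 * 1268^8192 * 1268^131072 = 742 (mod 1415); answer 742
Part 3: R2 = 742; d = -8; remainder = value at the root: -5*(-8)^2 - 7*(-8)^1 - 8 = (-320) + (56) + (-8) = -272; answer -272

-272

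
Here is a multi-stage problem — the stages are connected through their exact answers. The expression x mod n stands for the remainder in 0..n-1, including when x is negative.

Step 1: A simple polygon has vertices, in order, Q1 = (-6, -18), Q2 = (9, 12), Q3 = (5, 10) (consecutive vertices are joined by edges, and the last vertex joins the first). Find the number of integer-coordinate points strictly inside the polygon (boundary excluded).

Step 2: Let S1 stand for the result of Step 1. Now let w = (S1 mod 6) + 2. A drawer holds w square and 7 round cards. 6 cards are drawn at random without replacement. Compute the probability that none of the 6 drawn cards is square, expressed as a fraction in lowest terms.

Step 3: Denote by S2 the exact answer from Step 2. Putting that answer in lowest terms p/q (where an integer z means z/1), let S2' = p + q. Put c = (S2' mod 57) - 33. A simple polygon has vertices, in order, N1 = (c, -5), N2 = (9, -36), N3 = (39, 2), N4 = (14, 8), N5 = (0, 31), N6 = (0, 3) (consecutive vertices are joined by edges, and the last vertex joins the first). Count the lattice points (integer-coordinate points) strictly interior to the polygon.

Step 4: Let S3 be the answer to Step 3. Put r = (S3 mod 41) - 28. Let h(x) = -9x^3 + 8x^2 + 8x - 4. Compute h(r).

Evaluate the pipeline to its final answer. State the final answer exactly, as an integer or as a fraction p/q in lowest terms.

75036

Step 1: cross terms: (-6*12 - 9*-18)=90, (9*10 - 5*12)=30, (5*-18 - -6*10)=-30; twice the area = |90| = 90; area = 45; boundary points = 15 + 2 + 1 = 18; strictly interior points = area - boundary/2 + 1 = 37; answer 37
Step 2: S1 = 37; w = 3; total draws C(10,6) = 210; favorable C(7,6) = 7; P = 1/30; answer 1/30
Step 3: S2 = 1/30; threaded value p + q = 31; c = -2; cross terms: (-2*-36 - 9*-5)=117, (9*2 - 39*-36)=1422, (39*8 - 14*2)=284, (14*31 - 0*8)=434, (0*3 - 0*31)=0, (0*-5 - -2*3)=6; twice the area = |2263| = 2263; area = 2263/2; boundary points = 1 + 2 + 1 + 1 + 28 + 2 = 35; strictly interior points = area - boundary/2 + 1 = 1115; answer 1115
Step 4: S3 = 1115; r = -20; -9*(-20)^3 + 8*(-20)^2 + 8*(-20)^1 - 4 = (72000) + (3200) + (-160) + (-4) = 75036; answer 75036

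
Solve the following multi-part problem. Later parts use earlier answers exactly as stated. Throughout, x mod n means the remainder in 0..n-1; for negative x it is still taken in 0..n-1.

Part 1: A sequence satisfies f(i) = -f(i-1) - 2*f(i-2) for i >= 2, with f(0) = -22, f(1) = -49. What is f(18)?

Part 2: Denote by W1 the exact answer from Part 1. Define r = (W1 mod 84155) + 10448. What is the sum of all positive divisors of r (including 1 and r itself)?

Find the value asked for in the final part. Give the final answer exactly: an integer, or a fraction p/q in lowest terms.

Part 1: f(2) = -1*(-49) - 2*(-22) = 93; iterating: f(2)=93, f(3)=5, f(4)=-191, f(5)=181, f(6)=201, f(7)=-563, f(8)=161, f(9)=965, f(10)=-1287, f(11)=-643, f(12)=3217, f(13)=-1931, f(14)=-4503, f(15)=8365, f(16)=641, f(17)=-17371, f(18)=16089; answer 16089
Part 2: W1 = 16089; r = 26537; 26537 = 7 * 17 * 223; sigma = (1 + 7) * (1 + 17) * (1 + 223) = 8 * 18 * 224 = 32256; answer 32256

32256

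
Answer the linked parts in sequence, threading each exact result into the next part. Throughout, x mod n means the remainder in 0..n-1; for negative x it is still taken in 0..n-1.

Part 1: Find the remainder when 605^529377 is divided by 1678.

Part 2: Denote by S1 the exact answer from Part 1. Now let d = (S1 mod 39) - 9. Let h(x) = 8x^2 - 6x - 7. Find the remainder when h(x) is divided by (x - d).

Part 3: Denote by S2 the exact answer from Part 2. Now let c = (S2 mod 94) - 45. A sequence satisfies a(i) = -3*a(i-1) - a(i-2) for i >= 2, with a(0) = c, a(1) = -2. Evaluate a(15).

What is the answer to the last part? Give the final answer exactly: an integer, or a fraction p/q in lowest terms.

Part 1: squarings mod 1678: 605^1=605, 605^2=221, 605^4=179, 605^8=159, 605^16=111, 605^32=575, 605^64=59, 605^128=125, 605^256=523, 605^512=15, 605^1024=225, 605^2048=285, 605^4096=681, 605^8192=633, 605^16384=1325, 605^32768=437, 605^65536=1355, 605^131072=293, 605^262144=271, 605^524288=1287; 605^529377 = 605^1 * 605^32 * 605^64 * 605^128 * 605^256 * 605^512 * 605^4096 * 605^524288 = 661 (mod 1678); answer 661
Part 2: S1 = 661; d = 28; remainder = value at the root: 8*(28)^2 - 6*(28)^1 - 7 = (6272) + (-168) + (-7) = 6097; answer 6097
Part 3: S2 = 6097; c = 36; a(2) = -3*(-2) - 1*(36) = -30; iterating: a(2)=-30, a(3)=92, a(4)=-246, a(5)=646, a(6)=-1692, a(7)=4430, a(8)=-11598, a(9)=30364, a(10)=-79494, a(11)=208118, a(12)=-544860, a(13)=1426462, a(14)=-3734526, a(15)=9777116; answer 9777116

9777116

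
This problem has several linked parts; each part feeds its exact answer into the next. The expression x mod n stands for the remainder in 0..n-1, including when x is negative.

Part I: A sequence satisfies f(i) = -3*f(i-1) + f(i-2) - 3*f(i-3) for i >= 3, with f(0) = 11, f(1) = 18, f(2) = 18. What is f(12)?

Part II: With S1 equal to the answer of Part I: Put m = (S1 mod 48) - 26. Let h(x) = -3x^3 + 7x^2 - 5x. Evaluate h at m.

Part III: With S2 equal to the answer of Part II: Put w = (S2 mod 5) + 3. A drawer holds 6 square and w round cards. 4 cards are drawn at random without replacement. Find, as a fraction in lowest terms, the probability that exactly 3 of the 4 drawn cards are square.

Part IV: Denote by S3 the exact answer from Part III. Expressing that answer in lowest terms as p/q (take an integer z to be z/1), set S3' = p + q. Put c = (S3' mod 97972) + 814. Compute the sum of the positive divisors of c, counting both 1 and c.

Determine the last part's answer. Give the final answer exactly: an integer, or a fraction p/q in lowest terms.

Part I: f(3) = -3*(18) + 1*(18) - 3*(11) = -69; iterating: f(3)=-69, f(4)=171, f(5)=-636, f(6)=2286, f(7)=-8007, f(8)=28215, f(9)=-99510, f(10)=350766, f(11)=-1236453, f(12)=4358655; answer 4358655
Part II: S1 = 4358655; m = -11; -3*(-11)^3 + 7*(-11)^2 - 5*(-11)^1 = (3993) + (847) + (55) = 4895; answer 4895
Part III: S2 = 4895; w = 3; total draws C(9,4) = 126; favorable C(6,3)*C(3,1) = 60; P = 10/21; answer 10/21
Part IV: S3 = 10/21; threaded value p + q = 31; c = 845; 845 = 5 * 13^2; sigma = (1 + 5) * (1 + 13 + 169) = 6 * 183 = 1098; answer 1098

1098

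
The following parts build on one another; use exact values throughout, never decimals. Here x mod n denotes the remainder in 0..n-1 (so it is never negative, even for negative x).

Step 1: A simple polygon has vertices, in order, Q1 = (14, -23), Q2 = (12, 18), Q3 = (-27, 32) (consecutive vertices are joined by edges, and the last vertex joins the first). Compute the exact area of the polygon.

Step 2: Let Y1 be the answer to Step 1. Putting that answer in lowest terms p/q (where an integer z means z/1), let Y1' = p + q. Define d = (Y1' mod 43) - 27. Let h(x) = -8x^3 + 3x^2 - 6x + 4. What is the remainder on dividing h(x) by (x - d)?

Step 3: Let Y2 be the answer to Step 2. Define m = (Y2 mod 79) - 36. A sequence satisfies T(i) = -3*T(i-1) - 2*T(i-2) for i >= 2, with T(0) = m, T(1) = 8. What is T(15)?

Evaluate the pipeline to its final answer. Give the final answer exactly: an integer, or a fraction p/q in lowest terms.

-491482

Step 1: cross terms: (14*18 - 12*-23)=528, (12*32 - -27*18)=870, (-27*-23 - 14*32)=173; twice the area = |1571| = 1571; area = 1571/2; answer 1571/2
Step 2: Y1 = 1571/2; threaded value p + q = 1573; d = -2; remainder = value at the root: -8*(-2)^3 + 3*(-2)^2 - 6*(-2)^1 + 4 = (64) + (12) + (12) + (4) = 92; answer 92
Step 3: Y2 = 92; m = -23; T(2) = -3*(8) - 2*(-23) = 22; iterating: T(2)=22, T(3)=-82, T(4)=202, T(5)=-442, T(6)=922, T(7)=-1882, T(8)=3802, T(9)=-7642, T(10)=15322, T(11)=-30682, T(12)=61402, T(13)=-122842, T(14)=245722, T(15)=-491482; answer -491482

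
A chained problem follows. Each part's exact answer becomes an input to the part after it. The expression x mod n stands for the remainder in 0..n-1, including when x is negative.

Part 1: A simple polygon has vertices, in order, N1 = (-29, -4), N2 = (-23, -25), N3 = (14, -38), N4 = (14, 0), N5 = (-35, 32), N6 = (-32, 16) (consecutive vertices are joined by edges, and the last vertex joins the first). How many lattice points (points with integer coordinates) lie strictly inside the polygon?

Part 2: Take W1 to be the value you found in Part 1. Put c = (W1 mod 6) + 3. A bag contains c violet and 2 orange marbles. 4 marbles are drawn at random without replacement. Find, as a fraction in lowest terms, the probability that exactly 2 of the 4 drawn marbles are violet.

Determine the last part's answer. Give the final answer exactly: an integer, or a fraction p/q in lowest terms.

Part 1: cross terms: (-29*-25 - -23*-4)=633, (-23*-38 - 14*-25)=1224, (14*0 - 14*-38)=532, (14*32 - -35*0)=448, (-35*16 - -32*32)=464, (-32*-4 - -29*16)=592; twice the area = |3893| = 3893; area = 3893/2; boundary points = 3 + 1 + 38 + 1 + 1 + 1 = 45; strictly interior points = area - boundary/2 + 1 = 1925; answer 1925
Part 2: W1 = 1925; c = 8; total draws C(10,4) = 210; favorable C(8,2)*C(2,2) = 28; P = 2/15; answer 2/15

2/15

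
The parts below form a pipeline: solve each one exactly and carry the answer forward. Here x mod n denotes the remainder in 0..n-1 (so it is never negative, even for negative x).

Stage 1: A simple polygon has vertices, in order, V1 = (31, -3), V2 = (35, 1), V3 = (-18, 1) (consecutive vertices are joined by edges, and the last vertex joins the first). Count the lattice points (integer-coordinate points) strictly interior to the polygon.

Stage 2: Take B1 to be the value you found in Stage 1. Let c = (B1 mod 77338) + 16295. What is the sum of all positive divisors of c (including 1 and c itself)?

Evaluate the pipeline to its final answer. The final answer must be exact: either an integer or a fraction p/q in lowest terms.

Stage 1: cross terms: (31*1 - 35*-3)=136, (35*1 - -18*1)=53, (-18*-3 - 31*1)=23; twice the area = |212| = 212; area = 106; boundary points = 4 + 53 + 1 = 58; strictly interior points = area - boundary/2 + 1 = 78; answer 78
Stage 2: B1 = 78; c = 16373; 16373 = 7 * 2339; sigma = (1 + 7) * (1 + 2339) = 8 * 2340 = 18720; answer 18720

18720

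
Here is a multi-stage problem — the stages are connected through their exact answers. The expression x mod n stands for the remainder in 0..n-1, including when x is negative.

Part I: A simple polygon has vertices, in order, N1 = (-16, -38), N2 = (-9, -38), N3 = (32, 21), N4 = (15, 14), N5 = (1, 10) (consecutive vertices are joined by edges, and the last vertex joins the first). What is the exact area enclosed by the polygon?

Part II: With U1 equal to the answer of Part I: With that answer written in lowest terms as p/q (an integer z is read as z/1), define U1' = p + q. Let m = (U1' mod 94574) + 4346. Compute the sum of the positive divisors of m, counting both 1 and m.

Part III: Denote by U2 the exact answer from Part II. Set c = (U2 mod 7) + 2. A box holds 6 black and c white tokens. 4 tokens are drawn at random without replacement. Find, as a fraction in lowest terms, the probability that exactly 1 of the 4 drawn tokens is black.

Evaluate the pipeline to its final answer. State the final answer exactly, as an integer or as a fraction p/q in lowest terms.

2/11

Part I: cross terms: (-16*-38 - -9*-38)=266, (-9*21 - 32*-38)=1027, (32*14 - 15*21)=133, (15*10 - 1*14)=136, (1*-38 - -16*10)=122; twice the area = |1684| = 1684; area = 842; answer 842
Part II: U1 = 842; threaded value p + q = 843; m = 5189; 5189 is prime, so its only divisors are 1 and 5189; sigma = 1 + 5189 = 5190; answer 5190
Part III: U2 = 5190; c = 5; total draws C(11,4) = 330; favorable C(6,1)*C(5,3) = 60; P = 2/11; answer 2/11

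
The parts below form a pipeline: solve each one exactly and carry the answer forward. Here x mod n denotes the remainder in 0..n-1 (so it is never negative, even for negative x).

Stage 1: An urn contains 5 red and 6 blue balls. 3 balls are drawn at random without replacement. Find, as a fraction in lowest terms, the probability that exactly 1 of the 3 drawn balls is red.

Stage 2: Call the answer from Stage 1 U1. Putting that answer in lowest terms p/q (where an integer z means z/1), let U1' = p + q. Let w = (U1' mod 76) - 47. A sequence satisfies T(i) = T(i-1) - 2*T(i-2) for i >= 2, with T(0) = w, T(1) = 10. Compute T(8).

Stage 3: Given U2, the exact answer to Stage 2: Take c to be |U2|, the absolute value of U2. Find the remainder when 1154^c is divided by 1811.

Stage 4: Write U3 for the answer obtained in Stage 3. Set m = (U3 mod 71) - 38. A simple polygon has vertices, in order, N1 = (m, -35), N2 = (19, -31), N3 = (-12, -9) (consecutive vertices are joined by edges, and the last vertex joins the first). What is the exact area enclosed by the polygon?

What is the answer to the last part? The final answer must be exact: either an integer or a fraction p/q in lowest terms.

95

Stage 1: total draws C(11,3) = 165; favorable C(5,1)*C(6,2) = 75; P = 5/11; answer 5/11
Stage 2: U1 = 5/11; threaded value p + q = 16; w = -31; T(2) = 1*(10) - 2*(-31) = 72; iterating: T(2)=72, T(3)=52, T(4)=-92, T(5)=-196, T(6)=-12, T(7)=380, T(8)=404; answer 404
Stage 3: U2 = 404; c = 404; squarings mod 1811: 1154^1=1154, 1154^2=631, 1154^4=1552, 1154^8=74, 1154^16=43, 1154^32=38, 1154^64=1444, 1154^128=675, 1154^256=1064; 1154^404 = 1154^4 * 1154^16 * 1154^128 * 1154^256 = 1403 (mod 1811); answer 1403
Stage 4: U3 = 1403; m = 16; cross terms: (16*-31 - 19*-35)=169, (19*-9 - -12*-31)=-543, (-12*-35 - 16*-9)=564; twice the area = |190| = 190; area = 95; answer 95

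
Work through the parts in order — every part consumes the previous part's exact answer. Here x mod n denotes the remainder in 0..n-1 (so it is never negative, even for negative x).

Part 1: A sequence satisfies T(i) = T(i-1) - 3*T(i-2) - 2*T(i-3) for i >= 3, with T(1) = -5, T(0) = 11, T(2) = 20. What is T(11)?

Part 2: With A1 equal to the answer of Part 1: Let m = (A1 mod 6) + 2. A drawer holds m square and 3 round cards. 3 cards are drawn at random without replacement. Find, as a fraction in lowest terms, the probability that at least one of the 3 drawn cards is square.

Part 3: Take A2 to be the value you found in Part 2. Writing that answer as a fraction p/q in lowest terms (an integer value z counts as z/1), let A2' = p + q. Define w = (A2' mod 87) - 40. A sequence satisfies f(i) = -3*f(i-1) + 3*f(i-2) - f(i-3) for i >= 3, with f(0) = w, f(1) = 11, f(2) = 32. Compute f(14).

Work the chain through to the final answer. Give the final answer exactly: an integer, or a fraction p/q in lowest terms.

Part 1: T(3) = 1*(20) - 3*(-5) - 2*(11) = 13; iterating: T(3)=13, T(4)=-37, T(5)=-116, T(6)=-31, T(7)=391, T(8)=716, T(9)=-395, T(10)=-3325, T(11)=-3572; answer -3572
Part 2: A1 = -3572; m = 6; total draws C(9,3) = 84; complement C(3,3) = 1; favorable 84 - 1 = 83; P = 83/84; answer 83/84
Part 3: A2 = 83/84; threaded value p + q = 167; w = 40; f(3) = -3*(32) + 3*(11) - 1*(40) = -103; iterating: f(3)=-103, f(4)=394, f(5)=-1523, f(6)=5854, f(7)=-22525, f(8)=86660, f(9)=-333409, f(10)=1282732, f(11)=-4935083, f(12)=18986854, f(13)=-73048543, f(14)=281041274; answer 281041274

281041274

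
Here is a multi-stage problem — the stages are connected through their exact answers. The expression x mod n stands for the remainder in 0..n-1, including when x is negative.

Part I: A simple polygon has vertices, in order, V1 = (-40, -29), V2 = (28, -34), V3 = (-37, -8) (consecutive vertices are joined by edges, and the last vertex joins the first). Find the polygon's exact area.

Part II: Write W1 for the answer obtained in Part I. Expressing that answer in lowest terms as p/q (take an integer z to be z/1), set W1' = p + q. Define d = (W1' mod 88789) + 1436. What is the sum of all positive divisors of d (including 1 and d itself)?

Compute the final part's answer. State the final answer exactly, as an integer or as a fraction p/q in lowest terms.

2992

Part I: cross terms: (-40*-34 - 28*-29)=2172, (28*-8 - -37*-34)=-1482, (-37*-29 - -40*-8)=753; twice the area = |1443| = 1443; area = 1443/2; answer 1443/2
Part II: W1 = 1443/2; threaded value p + q = 1445; d = 2881; 2881 = 43 * 67; sigma = (1 + 43) * (1 + 67) = 44 * 68 = 2992; answer 2992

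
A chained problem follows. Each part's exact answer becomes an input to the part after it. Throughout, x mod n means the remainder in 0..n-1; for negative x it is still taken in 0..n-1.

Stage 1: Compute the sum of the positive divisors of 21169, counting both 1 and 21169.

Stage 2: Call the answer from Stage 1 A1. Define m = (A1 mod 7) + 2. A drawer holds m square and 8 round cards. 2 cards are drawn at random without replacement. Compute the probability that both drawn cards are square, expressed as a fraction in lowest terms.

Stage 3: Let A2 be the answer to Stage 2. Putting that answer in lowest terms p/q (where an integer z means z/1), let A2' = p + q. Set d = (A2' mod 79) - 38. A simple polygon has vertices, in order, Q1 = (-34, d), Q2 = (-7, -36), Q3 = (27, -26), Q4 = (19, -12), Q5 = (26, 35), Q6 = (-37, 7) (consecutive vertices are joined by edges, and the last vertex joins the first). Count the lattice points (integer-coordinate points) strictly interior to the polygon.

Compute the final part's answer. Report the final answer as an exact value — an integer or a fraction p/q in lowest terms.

Stage 1: 21169 is prime, so its only divisors are 1 and 21169; sigma = 1 + 21169 = 21170; answer 21170
Stage 2: A1 = 21170; m = 4; total draws C(12,2) = 66; favorable C(4,2) = 6; P = 1/11; answer 1/11
Stage 3: A2 = 1/11; threaded value p + q = 12; d = -26; cross terms: (-34*-36 - -7*-26)=1042, (-7*-26 - 27*-36)=1154, (27*-12 - 19*-26)=170, (19*35 - 26*-12)=977, (26*7 - -37*35)=1477, (-37*-26 - -34*7)=1200; twice the area = |6020| = 6020; area = 3010; boundary points = 1 + 2 + 2 + 1 + 7 + 3 = 16; strictly interior points = area - boundary/2 + 1 = 3003; answer 3003

3003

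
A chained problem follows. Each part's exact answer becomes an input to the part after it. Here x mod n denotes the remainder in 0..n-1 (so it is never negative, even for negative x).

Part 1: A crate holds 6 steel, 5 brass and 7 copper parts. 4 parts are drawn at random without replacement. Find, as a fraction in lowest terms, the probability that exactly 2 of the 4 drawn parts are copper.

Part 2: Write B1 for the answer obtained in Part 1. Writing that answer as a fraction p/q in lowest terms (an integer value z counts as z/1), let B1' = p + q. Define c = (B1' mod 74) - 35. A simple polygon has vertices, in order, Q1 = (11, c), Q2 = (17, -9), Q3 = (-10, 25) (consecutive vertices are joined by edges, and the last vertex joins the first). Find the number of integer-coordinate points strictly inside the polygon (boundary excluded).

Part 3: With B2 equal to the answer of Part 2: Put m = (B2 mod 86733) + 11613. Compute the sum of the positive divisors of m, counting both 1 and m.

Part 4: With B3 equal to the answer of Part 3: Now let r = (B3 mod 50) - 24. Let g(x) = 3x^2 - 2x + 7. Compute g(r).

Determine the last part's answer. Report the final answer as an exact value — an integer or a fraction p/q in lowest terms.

Part 1: total draws C(18,4) = 3060; favorable C(7,2)*C(11,2) = 1155; P = 77/204; answer 77/204
Part 2: B1 = 77/204; threaded value p + q = 281; c = 24; cross terms: (11*-9 - 17*24)=-507, (17*25 - -10*-9)=335, (-10*24 - 11*25)=-515; twice the area = |-687| = 687; area = 687/2; boundary points = 3 + 1 + 1 = 5; strictly interior points = area - boundary/2 + 1 = 342; answer 342
Part 3: B2 = 342; m = 11955; 11955 = 3 * 5 * 797; sigma = (1 + 3) * (1 + 5) * (1 + 797) = 4 * 6 * 798 = 19152; answer 19152
Part 4: B3 = 19152; r = -22; 3*(-22)^2 - 2*(-22)^1 + 7 = (1452) + (44) + (7) = 1503; answer 1503

1503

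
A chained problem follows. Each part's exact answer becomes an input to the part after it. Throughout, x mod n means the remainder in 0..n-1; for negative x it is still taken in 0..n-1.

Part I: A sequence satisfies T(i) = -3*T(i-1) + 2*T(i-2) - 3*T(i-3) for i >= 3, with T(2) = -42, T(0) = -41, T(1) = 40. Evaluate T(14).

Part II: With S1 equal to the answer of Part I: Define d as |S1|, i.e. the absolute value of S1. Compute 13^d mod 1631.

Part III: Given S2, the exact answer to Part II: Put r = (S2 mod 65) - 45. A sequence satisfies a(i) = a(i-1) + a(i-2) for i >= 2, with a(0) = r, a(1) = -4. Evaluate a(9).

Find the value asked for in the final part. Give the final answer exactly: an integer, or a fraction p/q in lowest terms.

Part I: T(3) = -3*(-42) + 2*(40) - 3*(-41) = 329; iterating: T(3)=329, T(4)=-1191, T(5)=4357, T(6)=-16440, T(7)=61607, T(8)=-230772, T(9)=864850, T(10)=-3240915, T(11)=12144761, T(12)=-45510663, T(13)=170544256, T(14)=-639088377; answer -639088377
Part II: S1 = -639088377; d = 639088377; squarings mod 1631: 13^1=13, 13^2=169, 13^4=834, 13^8=750, 13^16=1436, 13^32=512, 13^64=1184, 13^128=827, 13^256=540, 13^512=1282, 13^1024=1107, 13^2048=568, 13^4096=1317, 13^8192=736, 13^16384=204, 13^32768=841, 13^65536=1058, 13^131072=498, 13^262144=92, 13^524288=309, 13^1048576=883, 13^2097152=71, 13^4194304=148, 13^8388608=701, 13^16777216=470, 13^33554432=715, 13^67108864=722, 13^134217728=995, 13^268435456=8, 13^536870912=64; 13^639088377 = 13^1 * 13^8 * 13^16 * 13^32 * 13^64 * 13^128 * 13^512 * 13^1024 * 13^4096 * 13^8192 * 13^32768 * 13^65536 * 13^131072 * 13^262144 * 13^1048576 * 13^33554432 * 13^67108864 * 13^536870912 = 713 (mod 1631); answer 713
Part III: S2 = 713; r = 18; a(2) = 1*(-4) + 1*(18) = 14; iterating: a(2)=14, a(3)=10, a(4)=24, a(5)=34, a(6)=58, a(7)=92, a(8)=150, a(9)=242; answer 242

242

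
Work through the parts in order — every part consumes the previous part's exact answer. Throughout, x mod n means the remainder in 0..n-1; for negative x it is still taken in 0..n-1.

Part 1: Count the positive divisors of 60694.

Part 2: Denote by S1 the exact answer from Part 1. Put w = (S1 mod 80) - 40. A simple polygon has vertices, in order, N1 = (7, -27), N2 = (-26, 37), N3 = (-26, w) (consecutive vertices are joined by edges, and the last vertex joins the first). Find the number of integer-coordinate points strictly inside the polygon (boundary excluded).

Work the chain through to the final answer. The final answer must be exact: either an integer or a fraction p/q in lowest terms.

Part 1: 60694 = 2 * 30347; number of divisors = (1+1) * (1+1) = 4; answer 4
Part 2: S1 = 4; w = -36; cross terms: (7*37 - -26*-27)=-443, (-26*-36 - -26*37)=1898, (-26*-27 - 7*-36)=954; twice the area = |2409| = 2409; area = 2409/2; boundary points = 1 + 73 + 3 = 77; strictly interior points = area - boundary/2 + 1 = 1167; answer 1167

1167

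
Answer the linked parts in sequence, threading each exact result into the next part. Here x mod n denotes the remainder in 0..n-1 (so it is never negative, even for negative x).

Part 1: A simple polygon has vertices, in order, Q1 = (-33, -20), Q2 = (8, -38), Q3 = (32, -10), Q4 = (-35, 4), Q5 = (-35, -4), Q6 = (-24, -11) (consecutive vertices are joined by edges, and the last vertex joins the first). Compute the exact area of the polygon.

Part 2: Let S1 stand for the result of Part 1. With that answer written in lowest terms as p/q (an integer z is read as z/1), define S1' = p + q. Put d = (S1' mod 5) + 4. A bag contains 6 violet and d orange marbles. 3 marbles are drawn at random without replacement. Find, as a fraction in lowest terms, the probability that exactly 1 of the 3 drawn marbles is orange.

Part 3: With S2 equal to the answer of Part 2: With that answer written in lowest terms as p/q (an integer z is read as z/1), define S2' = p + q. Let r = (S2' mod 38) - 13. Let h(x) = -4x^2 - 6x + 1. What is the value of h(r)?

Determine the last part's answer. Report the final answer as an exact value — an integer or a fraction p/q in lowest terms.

-3

Part 1: cross terms: (-33*-38 - 8*-20)=1414, (8*-10 - 32*-38)=1136, (32*4 - -35*-10)=-222, (-35*-4 - -35*4)=280, (-35*-11 - -24*-4)=289, (-24*-20 - -33*-11)=117; twice the area = |3014| = 3014; area = 1507; answer 1507
Part 2: S1 = 1507; threaded value p + q = 1508; d = 7; total draws C(13,3) = 286; favorable C(7,1)*C(6,2) = 105; P = 105/286; answer 105/286
Part 3: S2 = 105/286; threaded value p + q = 391; r = -2; -4*(-2)^2 - 6*(-2)^1 + 1 = (-16) + (12) + (1) = -3; answer -3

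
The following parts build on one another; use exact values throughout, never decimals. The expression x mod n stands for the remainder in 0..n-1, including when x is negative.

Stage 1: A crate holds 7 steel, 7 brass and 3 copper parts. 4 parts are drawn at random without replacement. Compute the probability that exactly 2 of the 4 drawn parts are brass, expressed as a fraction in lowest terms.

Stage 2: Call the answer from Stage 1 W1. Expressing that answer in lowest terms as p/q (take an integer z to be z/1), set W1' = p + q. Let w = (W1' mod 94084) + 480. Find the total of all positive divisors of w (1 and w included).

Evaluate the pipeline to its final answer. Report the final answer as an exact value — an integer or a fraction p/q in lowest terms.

744

Stage 1: total draws C(17,4) = 2380; favorable C(7,2)*C(10,2) = 945; P = 27/68; answer 27/68
Stage 2: W1 = 27/68; threaded value p + q = 95; w = 575; 575 = 5^2 * 23; sigma = (1 + 5 + 25) * (1 + 23) = 31 * 24 = 744; answer 744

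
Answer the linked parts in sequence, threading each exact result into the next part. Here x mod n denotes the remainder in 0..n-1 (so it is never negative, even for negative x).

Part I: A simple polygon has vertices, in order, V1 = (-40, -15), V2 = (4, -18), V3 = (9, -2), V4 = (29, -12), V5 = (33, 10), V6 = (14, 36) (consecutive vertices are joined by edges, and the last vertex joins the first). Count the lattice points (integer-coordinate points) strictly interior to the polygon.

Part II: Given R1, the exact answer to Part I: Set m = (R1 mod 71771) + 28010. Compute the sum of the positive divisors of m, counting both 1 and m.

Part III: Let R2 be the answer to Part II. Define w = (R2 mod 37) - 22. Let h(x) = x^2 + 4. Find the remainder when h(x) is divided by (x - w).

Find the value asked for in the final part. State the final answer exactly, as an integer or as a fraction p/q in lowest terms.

Part I: cross terms: (-40*-18 - 4*-15)=780, (4*-2 - 9*-18)=154, (9*-12 - 29*-2)=-50, (29*10 - 33*-12)=686, (33*36 - 14*10)=1048, (14*-15 - -40*36)=1230; twice the area = |3848| = 3848; area = 1924; boundary points = 1 + 1 + 10 + 2 + 1 + 3 = 18; strictly interior points = area - boundary/2 + 1 = 1916; answer 1916
Part II: R1 = 1916; m = 29926; 29926 = 2 * 13 * 1151; sigma = (1 + 2) * (1 + 13) * (1 + 1151) = 3 * 14 * 1152 = 48384; answer 48384
Part III: R2 = 48384; w = 3; remainder = value at the root: 1*(3)^2 + 4 = (9) + (4) = 13; answer 13

13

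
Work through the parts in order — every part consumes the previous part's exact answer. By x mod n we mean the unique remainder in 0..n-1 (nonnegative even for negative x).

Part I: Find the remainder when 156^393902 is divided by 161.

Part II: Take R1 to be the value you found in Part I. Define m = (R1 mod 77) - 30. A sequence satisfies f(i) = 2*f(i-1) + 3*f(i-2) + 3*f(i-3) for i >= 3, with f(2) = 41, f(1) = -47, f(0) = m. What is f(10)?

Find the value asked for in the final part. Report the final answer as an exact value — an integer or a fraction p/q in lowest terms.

Part I: squarings mod 161: 156^1=156, 156^2=25, 156^4=142, 156^8=39, 156^16=72, 156^32=32, 156^64=58, 156^128=144, 156^256=128, 156^512=123, 156^1024=156, 156^2048=25, 156^4096=142, 156^8192=39, 156^16384=72, 156^32768=32, 156^65536=58, 156^131072=144, 156^262144=128; 156^393902 = 156^2 * 156^4 * 156^8 * 156^32 * 156^128 * 156^512 * 156^131072 * 156^262144 = 151 (mod 161); answer 151
Part II: R1 = 151; m = 44; f(3) = 2*(41) + 3*(-47) + 3*(44) = 73; iterating: f(3)=73, f(4)=128, f(5)=598, f(6)=1799, f(7)=5776, f(8)=18743, f(9)=60211, f(10)=193979; answer 193979

193979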